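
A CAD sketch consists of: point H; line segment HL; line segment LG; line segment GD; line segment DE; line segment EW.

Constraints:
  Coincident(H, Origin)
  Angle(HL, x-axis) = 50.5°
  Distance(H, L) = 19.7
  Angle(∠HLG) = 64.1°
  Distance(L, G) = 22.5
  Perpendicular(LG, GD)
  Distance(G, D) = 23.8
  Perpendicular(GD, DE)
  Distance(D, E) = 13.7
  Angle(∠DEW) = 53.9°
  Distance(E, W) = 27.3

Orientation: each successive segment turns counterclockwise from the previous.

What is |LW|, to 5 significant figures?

24.946

H is at the origin; HL runs at 50.5° with length 19.7, so L = (12.531, 15.201). ∠HLG = 64.1° gives LG at 166.40° from the x-axis; with |LG| = 22.5, G = (-9.3384, 20.492). LG is perpendicular to GD, so GD runs at -103.60°; with |GD| = 23.8, D = (-14.935, -2.6410). GD is perpendicular to DE, so DE runs at -13.600°; with |DE| = 13.7, E = (-1.6189, -5.8624). ∠DEW = 53.9° gives EW at 112.50° from the x-axis; with |EW| = 27.3, W = (-12.066, 19.359). Then |LW| = |W − L| = 24.946.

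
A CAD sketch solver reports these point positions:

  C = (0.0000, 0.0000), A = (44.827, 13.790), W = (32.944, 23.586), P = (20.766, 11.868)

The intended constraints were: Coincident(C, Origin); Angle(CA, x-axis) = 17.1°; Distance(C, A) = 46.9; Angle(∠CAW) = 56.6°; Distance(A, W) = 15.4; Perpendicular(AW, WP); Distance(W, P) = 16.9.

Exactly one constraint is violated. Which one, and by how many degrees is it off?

Perpendicular(AW, WP) — off by 6.60°.

C = (0.00, 0.00) ✓; CA at 17.10° ✓; |CA| = 46.90 ✓; ∠CAW = 56.60° ✓; |AW| = 15.40 ✓; ∠(AW, WP) = 83.40° ✗; |WP| = 16.90 ✓.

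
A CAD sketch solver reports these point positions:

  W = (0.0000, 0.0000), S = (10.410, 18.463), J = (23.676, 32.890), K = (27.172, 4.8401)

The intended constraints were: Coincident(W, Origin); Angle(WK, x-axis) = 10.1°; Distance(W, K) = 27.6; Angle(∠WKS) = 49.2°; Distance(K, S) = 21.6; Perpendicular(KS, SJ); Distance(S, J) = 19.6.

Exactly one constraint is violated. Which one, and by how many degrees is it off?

Perpendicular(KS, SJ) — off by 3.50°.

W = (0.00, 0.00) ✓; WK at 10.10° ✓; |WK| = 27.60 ✓; ∠WKS = 49.20° ✓; |KS| = 21.60 ✓; ∠(KS, SJ) = 93.50° ✗; |SJ| = 19.60 ✓.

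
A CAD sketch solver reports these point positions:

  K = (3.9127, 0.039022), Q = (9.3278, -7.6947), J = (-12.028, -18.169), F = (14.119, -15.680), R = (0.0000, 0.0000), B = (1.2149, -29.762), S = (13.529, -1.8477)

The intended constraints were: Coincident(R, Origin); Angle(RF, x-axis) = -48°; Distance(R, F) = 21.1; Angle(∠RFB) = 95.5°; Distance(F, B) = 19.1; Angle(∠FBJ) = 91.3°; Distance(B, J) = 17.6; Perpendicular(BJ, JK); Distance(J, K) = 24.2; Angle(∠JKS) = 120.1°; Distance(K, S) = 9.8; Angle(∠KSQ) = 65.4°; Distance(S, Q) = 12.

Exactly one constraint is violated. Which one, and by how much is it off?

Distance(S, Q) = 12 — off by 4.80.

R = (0.00, 0.00) ✓; RF at -48.00° ✓; |RF| = 21.10 ✓; ∠RFB = 95.50° ✓; |FB| = 19.10 ✓; ∠FBJ = 91.30° ✓; |BJ| = 17.60 ✓; ∠(BJ, JK) = 90.00° ✓; |JK| = 24.20 ✓; ∠JKS = 120.1° ✓; |KS| = 9.800 ✓; ∠KSQ = 65.40° ✓; |SQ| = 7.200 ✗.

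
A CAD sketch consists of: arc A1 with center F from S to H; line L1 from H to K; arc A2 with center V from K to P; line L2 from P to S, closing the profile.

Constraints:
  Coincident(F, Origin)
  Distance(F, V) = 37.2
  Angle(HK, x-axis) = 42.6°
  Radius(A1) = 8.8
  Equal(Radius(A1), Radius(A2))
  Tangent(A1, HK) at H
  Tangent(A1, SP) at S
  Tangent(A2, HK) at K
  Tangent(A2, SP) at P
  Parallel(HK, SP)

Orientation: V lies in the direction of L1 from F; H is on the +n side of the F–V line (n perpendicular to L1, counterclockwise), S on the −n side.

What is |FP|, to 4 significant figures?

38.23

The slot axis is L1's direction at 42.6°, so u = (cos 42.6°, sin 42.6°) = (0.7361, 0.6769) and n = (−sin 42.6°, cos 42.6°) = (-0.6769, 0.7361). F is at the origin and V lies 37.2 along u from F, so V = 37.2·u = (27.38, 25.18). Tangency of A1 to both parallel lines with radius 8.8 puts H and S at F ± 8.8·n: H = (-5.957, 6.478), S = (5.957, -6.478). Equal radii place K and P the same way about V: K = V + 8.8·n = (21.43, 31.66), P = V − 8.8·n = (33.34, 18.70). Then |FP| = |P − F| = 38.23.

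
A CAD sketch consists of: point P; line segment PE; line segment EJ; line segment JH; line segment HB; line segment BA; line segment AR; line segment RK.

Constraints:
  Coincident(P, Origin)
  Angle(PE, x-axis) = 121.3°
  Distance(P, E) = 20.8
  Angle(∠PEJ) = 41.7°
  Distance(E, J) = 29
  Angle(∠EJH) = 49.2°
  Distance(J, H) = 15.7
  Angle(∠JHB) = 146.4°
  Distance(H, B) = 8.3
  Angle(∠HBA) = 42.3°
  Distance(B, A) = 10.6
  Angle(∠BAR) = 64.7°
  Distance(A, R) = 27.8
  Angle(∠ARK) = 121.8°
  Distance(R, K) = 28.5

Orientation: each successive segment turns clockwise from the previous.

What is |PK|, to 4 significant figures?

40.58

P is at the origin; PE runs at 121.3° with length 20.8, so E = (-10.81, 17.77). ∠PEJ = 41.7° gives EJ at -17.00° from the x-axis; with |EJ| = 29.0, J = (16.93, 9.294). ∠EJH = 49.2° gives JH at -147.8° from the x-axis; with |JH| = 15.7, H = (3.642, 0.9278). ∠JHB = 146.4° gives HB at 178.6° from the x-axis; with |HB| = 8.3, B = (-4.656, 1.131). ∠HBA = 42.3° gives BA at 40.90° from the x-axis; with |BA| = 10.6, A = (3.356, 8.071). ∠BAR = 64.7° gives AR at -74.40° from the x-axis; with |AR| = 27.8, R = (10.83, -18.71). ∠ARK = 121.8° gives RK at -132.6° from the x-axis; with |RK| = 28.5, K = (-8.459, -39.68). Then |PK| = |K − P| = 40.58.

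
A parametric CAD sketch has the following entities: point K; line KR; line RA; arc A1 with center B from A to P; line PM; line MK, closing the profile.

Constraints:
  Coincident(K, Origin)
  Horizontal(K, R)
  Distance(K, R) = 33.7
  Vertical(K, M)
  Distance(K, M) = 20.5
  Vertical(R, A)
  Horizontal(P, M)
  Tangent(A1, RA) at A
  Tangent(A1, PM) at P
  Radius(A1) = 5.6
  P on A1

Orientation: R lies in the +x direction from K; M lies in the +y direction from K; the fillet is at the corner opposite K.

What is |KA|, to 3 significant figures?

36.8

K is at the origin; KR is horizontal with |KR| = 33.7 and R on the +x side, so R = (33.7, 0.00). K and M share the same x with |KM| = 20.5 and M on the +y side, so M = (0.00, 20.5). The virtual corner opposite K is at (33.7, 20.5). The tangent condition forces BA to be normal to RA and the tangent condition forces BP to be normal to PM, with radius 5.6, so the center B sits 5.6 in from both sides at B = (28.1, 14.9). That places the tangent points at A = (33.7, 14.9) on RA and P = (28.1, 20.5) on PM. Then |KA| = |A − K| = 36.8.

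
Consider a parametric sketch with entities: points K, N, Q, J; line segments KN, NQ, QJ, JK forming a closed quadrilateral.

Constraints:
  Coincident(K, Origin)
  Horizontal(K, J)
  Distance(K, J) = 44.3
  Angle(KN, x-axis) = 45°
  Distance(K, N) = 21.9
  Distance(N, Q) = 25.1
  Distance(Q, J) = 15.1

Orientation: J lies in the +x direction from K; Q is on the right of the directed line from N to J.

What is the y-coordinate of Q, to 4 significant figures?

-4.964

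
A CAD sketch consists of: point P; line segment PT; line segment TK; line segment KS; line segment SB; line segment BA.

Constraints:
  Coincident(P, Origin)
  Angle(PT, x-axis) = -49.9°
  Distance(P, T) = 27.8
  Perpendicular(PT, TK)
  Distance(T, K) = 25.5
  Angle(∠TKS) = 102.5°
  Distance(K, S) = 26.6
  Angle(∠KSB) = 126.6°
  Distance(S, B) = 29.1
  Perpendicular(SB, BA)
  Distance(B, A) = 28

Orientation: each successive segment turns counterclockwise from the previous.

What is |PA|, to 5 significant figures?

9.1450

∠KSB = 126.6° gives SB at 171.00° from the x-axis; with |SB| = 29.1, B = (-3.6533, 23.286). SB is perpendicular to BA, so BA runs at -99.000°; with |BA| = 28.0, A = (-8.0334, -4.3697). Then |PA| = |A − P| = 9.1450.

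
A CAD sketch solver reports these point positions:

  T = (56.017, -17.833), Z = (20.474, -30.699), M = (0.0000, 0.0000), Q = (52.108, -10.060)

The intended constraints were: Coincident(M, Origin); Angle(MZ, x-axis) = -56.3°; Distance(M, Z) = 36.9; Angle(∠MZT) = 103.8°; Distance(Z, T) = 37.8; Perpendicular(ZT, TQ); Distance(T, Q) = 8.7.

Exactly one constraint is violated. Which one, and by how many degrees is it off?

Perpendicular(ZT, TQ) — off by 6.80°.

M = (0.00, 0.00) ✓; MZ at -56.30° ✓; |MZ| = 36.90 ✓; ∠MZT = 103.8° ✓; |ZT| = 37.80 ✓; ∠(ZT, TQ) = 96.80° ✗; |TQ| = 8.701 ✓.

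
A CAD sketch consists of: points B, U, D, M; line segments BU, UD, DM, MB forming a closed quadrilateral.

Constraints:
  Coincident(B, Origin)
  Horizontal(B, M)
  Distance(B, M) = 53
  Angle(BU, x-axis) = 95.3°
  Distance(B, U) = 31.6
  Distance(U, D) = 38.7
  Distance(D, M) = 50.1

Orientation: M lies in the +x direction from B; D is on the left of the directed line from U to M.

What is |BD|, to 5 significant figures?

56.539

B is at the origin; BM is horizontal with |BM| = 53.0 and M in +x, so M = (53.0, 0). BU runs at 95.3° with |BU| = 31.6, so U = (-2.9189, 31.465). D is determined by |UD| = 38.7 and |DM| = 50.1 together: it lies at the intersection of circle(U, 38.7) and circle(M, 50.1). With |UM| = 64.164, the foot of the radical line on UM is 24.193 from U and the perpendicular offset is √(38.7² − 24.193²) = 30.206. Taking the left-of-UM solution: D = (32.978, 45.925).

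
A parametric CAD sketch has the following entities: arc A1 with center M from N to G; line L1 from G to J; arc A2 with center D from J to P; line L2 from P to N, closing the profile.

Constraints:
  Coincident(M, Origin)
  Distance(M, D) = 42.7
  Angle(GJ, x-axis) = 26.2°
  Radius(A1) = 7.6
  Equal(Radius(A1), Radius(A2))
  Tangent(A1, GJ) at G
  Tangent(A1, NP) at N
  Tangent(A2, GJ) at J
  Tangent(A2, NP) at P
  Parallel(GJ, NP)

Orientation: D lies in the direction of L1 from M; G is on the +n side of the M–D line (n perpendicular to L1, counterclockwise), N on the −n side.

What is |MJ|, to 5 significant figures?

43.371

The slot axis is L1's direction at 26.2°, so u = (cos 26.2°, sin 26.2°) = (0.89726, 0.44151) and n = (−sin 26.2°, cos 26.2°) = (-0.44151, 0.89726). M is at the origin and D lies 42.7 along u from M, so D = 42.7·u = (38.313, 18.852). Tangency of A1 to both parallel lines with radius 7.6 puts G and N at M ± 7.6·n: G = (-3.3554, 6.8192), N = (3.3554, -6.8192). Equal radii place J and P the same way about D: J = D + 7.6·n = (34.957, 25.671), P = D − 7.6·n = (41.668, 12.033). Then |MJ| = |J − M| = 43.371.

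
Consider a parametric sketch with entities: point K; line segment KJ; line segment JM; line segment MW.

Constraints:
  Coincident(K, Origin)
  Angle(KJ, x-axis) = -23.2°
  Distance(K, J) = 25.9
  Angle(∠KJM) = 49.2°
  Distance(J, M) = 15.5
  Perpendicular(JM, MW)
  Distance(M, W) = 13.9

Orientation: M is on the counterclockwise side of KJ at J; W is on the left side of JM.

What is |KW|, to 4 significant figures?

5.881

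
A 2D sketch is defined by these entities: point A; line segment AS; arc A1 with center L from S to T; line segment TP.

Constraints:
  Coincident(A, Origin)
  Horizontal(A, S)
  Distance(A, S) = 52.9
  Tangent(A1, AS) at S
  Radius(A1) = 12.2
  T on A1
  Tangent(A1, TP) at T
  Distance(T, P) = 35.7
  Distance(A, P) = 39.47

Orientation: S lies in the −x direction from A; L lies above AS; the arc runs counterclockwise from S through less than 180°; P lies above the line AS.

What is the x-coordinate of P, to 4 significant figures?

-21.49

A is at the origin; A and S share the same y with |AS| = 52.9 and S on the −x side, so S = (-52.90, 0.000). Since A1 is tangent to AS there, LS ⟂ AS, so L = S + (0, 12.2) = (-52.90, 12.20). Since LT ⟂ TP (tangency), |LP| = √(12.2² + 35.7²) = 37.73 regardless of where T sits on A1. So P lies on both circle(A, 39.47) and circle(L, 37.73); the above-AS intersection is P = (-21.49, 33.10). T is the foot of the tangent from P: T = (-43.22, 4.776).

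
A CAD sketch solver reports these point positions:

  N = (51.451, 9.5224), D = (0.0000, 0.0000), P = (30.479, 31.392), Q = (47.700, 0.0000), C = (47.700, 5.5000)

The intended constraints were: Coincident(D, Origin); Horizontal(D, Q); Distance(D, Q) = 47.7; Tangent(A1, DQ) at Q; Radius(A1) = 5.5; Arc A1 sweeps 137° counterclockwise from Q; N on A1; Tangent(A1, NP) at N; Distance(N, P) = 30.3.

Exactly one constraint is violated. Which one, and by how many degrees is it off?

Tangent(A1, NP) at N — off by 3.20°.

D = (0.00, 0.00) ✓; D.y = 0.00, Q.y = 0.00 ✓; |DQ| = 47.70 ✓; ∠(CQ, QD) = 90.00° ✓; |CQ| = 5.500 ✓; bearing(C→N) − bearing(C→Q) = 137.0° ✓; |CN| = 5.500 ✓; ∠(CN, NP) = 93.20° ✗; |NP| = 30.30 ✓.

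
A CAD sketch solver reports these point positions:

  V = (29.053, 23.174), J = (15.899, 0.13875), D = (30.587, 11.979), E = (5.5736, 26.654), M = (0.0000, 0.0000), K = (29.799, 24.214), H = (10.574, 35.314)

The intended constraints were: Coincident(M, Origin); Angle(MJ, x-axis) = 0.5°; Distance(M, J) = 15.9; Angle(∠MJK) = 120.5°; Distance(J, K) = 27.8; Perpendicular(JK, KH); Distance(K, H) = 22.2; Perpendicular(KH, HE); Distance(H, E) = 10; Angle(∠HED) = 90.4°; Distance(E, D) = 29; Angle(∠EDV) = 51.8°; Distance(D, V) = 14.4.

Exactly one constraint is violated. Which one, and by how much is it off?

Distance(D, V) = 14.4 — off by 3.10.

M = (0.00, 0.00) ✓; MJ at 0.5000° ✓; |MJ| = 15.90 ✓; ∠MJK = 120.5° ✓; |JK| = 27.80 ✓; ∠(JK, KH) = 90.00° ✓; |KH| = 22.20 ✓; ∠(KH, HE) = 90.00° ✓; |HE| = 10.00 ✓; ∠HED = 90.40° ✓; |ED| = 29.00 ✓; ∠EDV = 51.80° ✓; |DV| = 11.30 ✗.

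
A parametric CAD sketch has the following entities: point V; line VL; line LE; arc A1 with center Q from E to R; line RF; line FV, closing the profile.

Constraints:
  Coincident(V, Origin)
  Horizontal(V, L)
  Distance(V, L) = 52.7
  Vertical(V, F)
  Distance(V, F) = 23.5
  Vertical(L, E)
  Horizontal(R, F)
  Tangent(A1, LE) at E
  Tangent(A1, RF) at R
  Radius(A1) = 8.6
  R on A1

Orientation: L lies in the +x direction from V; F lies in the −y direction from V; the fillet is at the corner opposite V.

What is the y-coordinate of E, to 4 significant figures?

-14.90

V is at the origin; VL is horizontal with |VL| = 52.7 and L on the +x side, so L = (52.70, 0.000). V and F share the same x with |VF| = 23.5 and F on the −y side, so F = (0.000, -23.50). The virtual corner opposite V is at (52.70, -23.50). A1 meets LE tangentially, so QE is at right angles to LE and the tangent condition forces QR to be normal to RF, with radius 8.6, so the center Q sits 8.6 in from both sides at Q = (44.10, -14.90). That places the tangent points at E = (52.70, -14.90) on LE and R = (44.10, -23.50) on RF. So E.y = -14.90.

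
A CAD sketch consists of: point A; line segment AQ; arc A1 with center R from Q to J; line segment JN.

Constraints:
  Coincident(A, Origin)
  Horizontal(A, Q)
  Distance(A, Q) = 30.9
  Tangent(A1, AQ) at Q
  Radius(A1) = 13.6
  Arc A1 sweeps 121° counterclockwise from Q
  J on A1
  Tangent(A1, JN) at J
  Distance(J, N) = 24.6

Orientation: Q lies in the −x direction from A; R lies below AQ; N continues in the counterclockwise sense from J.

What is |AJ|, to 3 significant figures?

47.3

A is at the origin; AQ is horizontal with |AQ| = 30.9 and Q on the −x side, so Q = (-30.9, 0.00). Since A1 is tangent to AQ there, RQ ⟂ AQ, so R = Q + (0, -13.6) = (-30.9, -13.6). On A1, Q sits at bearing 90° from R; a 121° counterclockwise sweep puts J at bearing 211°, so J = R + 13.6·(cos 211°, sin 211°) = (-42.6, -20.6). Then |AJ| = |J − A| = 47.3.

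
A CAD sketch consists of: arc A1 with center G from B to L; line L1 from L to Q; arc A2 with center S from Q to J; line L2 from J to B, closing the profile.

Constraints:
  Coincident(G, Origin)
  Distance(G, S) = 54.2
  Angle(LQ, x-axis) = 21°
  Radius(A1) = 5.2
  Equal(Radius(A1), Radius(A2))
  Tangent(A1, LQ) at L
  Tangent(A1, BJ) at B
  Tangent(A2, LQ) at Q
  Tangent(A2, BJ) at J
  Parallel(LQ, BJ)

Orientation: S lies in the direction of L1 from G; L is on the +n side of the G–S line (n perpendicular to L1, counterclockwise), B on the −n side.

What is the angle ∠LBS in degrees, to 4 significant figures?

84.52°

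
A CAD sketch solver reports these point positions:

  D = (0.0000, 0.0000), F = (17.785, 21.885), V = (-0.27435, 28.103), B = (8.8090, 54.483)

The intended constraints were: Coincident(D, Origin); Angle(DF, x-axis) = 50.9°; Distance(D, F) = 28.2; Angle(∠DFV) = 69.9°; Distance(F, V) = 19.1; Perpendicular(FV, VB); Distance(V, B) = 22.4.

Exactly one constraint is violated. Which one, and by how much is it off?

Distance(V, B) = 22.4 — off by 5.50.

D = (0.00, 0.00) ✓; DF at 50.90° ✓; |DF| = 28.20 ✓; ∠DFV = 69.90° ✓; |FV| = 19.10 ✓; ∠(FV, VB) = 90.00° ✓; |VB| = 27.90 ✗.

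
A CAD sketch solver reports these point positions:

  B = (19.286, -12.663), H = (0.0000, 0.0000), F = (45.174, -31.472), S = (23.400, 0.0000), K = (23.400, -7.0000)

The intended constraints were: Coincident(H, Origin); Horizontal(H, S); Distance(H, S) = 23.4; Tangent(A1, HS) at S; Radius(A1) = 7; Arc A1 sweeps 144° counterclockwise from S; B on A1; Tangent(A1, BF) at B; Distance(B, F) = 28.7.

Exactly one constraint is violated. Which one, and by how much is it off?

Distance(B, F) = 28.7 — off by 3.30.

H = (0.00, 0.00) ✓; H.y = 0.00, S.y = 0.00 ✓; |HS| = 23.40 ✓; ∠(KS, SH) = 90.00° ✓; |KS| = 7.000 ✓; bearing(K→B) − bearing(K→S) = 144.0° ✓; |KB| = 7.000 ✓; ∠(KB, BF) = 90.00° ✓; |BF| = 32.00 ✗.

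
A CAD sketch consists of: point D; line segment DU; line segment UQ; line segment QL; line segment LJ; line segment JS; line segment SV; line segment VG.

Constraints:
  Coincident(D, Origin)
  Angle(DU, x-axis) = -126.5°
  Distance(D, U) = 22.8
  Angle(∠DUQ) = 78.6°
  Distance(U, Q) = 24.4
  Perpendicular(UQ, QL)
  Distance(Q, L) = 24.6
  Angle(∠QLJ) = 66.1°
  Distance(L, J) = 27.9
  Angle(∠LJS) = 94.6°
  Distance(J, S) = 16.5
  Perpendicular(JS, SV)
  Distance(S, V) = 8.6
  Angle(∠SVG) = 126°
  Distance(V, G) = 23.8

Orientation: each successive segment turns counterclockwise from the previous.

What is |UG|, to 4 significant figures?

30.30

D is at the origin; DU runs at -126.5° with length 22.8, so U = (-13.56, -18.33). ∠DUQ = 78.6° gives UQ at -25.10° from the x-axis; with |UQ| = 24.4, Q = (8.534, -28.68). UQ ⟂ QL, so QL runs at 64.90°; with |QL| = 24.6, L = (18.97, -6.401). ∠QLJ = 66.1° gives LJ at 178.8° from the x-axis; with |LJ| = 27.9, J = (-8.925, -5.817). ∠LJS = 94.6° gives JS at -95.80° from the x-axis; with |JS| = 16.5, S = (-10.59, -22.23). JS ⟂ SV, so SV runs at -5.800°; with |SV| = 8.6, V = (-2.036, -23.10). ∠SVG = 126.0° gives VG at 48.20° from the x-axis; with |VG| = 23.8, G = (13.83, -5.359). Then |UG| = |G − U| = 30.30.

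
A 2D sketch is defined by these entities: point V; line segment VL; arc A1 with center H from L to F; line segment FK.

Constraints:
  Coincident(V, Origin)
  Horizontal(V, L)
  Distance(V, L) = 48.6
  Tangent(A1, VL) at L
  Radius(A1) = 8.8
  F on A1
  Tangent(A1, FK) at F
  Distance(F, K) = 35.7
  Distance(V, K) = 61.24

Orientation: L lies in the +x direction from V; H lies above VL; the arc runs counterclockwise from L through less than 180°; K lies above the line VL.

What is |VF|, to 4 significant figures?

57.95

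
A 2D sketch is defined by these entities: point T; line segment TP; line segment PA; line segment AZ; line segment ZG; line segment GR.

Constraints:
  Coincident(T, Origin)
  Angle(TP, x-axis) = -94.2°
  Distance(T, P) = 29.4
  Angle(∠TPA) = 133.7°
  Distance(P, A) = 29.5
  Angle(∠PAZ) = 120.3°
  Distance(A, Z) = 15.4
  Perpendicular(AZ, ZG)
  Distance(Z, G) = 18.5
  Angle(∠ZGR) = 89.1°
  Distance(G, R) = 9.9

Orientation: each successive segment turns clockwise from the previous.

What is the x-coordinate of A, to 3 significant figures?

-24.9

T is at the origin; TP runs at -94.2° with length 29.4, so P = (-2.15, -29.3). ∠TPA = 133.7° gives PA at -140° from the x-axis; with |PA| = 29.5, A = (-24.9, -48.1). So A.x = -24.9.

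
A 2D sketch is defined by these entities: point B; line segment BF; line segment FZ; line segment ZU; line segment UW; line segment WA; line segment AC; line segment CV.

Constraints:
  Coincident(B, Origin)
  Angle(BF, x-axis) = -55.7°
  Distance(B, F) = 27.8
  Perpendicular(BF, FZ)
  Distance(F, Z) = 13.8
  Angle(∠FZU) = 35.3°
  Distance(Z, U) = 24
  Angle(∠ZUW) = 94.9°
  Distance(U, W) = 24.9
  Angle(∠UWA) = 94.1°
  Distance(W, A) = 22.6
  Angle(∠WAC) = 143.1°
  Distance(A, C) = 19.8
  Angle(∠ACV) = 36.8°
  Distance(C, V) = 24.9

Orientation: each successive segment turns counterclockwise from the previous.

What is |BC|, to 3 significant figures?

53.1

B is at the origin; BF runs at -55.7° with length 27.8, so F = (15.7, -23.0). BF ⟂ FZ, so FZ runs at 34.3°; with |FZ| = 13.8, Z = (27.1, -15.2). ∠FZU = 35.3° gives ZU at 179° from the x-axis; with |ZU| = 24.0, U = (3.07, -14.8). ∠ZUW = 94.9° gives UW at -95.9° from the x-axis; with |UW| = 24.9, W = (0.510, -39.5). ∠UWA = 94.1° gives WA at -10.0° from the x-axis; with |WA| = 22.6, A = (22.8, -43.5). ∠WAC = 143.1° gives AC at 26.9° from the x-axis; with |AC| = 19.8, C = (40.4, -34.5). Then |BC| = |C − B| = 53.1.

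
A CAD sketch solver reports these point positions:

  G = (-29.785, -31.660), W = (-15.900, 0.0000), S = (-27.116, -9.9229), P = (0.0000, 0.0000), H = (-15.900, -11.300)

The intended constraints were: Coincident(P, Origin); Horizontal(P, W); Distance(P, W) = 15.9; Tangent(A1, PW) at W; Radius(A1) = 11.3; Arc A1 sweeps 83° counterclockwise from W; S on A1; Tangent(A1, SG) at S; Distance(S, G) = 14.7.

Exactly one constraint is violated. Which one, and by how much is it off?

Distance(S, G) = 14.7 — off by 7.20.

P = (0.00, 0.00) ✓; P.y = 0.00, W.y = 0.00 ✓; |PW| = 15.90 ✓; ∠(HW, WP) = 90.00° ✓; |HW| = 11.30 ✓; bearing(H→S) − bearing(H→W) = 83.00° ✓; |HS| = 11.30 ✓; ∠(HS, SG) = 90.00° ✓; |SG| = 21.90 ✗.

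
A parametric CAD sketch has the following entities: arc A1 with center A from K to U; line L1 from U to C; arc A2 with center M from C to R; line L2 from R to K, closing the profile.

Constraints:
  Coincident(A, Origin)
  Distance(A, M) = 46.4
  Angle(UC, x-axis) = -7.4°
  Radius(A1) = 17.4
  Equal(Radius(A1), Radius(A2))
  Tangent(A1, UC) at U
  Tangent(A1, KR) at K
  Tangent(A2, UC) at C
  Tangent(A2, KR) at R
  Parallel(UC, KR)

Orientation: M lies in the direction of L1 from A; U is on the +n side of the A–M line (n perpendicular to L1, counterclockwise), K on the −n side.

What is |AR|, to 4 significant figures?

49.56

Tangency of A1 to both parallel lines with radius 17.4 puts U and K at A ± 17.4·n: U = (2.241, 17.26), K = (-2.241, -17.26). Equal radii place C and R the same way about M: C = M + 17.4·n = (48.25, 11.28), R = M − 17.4·n = (43.77, -23.23). Then |AR| = |R − A| = 49.56.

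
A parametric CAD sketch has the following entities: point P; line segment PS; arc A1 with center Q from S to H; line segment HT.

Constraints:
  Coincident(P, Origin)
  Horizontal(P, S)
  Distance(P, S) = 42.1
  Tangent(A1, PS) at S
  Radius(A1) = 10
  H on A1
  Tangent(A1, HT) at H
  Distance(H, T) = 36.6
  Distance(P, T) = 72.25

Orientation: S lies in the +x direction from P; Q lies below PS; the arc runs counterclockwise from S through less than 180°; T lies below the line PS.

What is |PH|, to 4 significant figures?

37.76

P is at the origin; P and S share the same y with |PS| = 42.1 and S on the +x side, so S = (42.10, 0.000). A1 meets PS tangentially, so QS is at right angles to PS, so Q = S + (0, -10) = (42.10, -10.00). Since QH ⟂ HT (tangency), |QT| = √(10.0² + 36.6²) = 37.94 regardless of where H sits on A1. So T lies on both circle(P, 72.25) and circle(Q, 37.94); the below-PS intersection is T = (56.42, -45.14). H is the foot of the tangent from T: H = (34.16, -16.08).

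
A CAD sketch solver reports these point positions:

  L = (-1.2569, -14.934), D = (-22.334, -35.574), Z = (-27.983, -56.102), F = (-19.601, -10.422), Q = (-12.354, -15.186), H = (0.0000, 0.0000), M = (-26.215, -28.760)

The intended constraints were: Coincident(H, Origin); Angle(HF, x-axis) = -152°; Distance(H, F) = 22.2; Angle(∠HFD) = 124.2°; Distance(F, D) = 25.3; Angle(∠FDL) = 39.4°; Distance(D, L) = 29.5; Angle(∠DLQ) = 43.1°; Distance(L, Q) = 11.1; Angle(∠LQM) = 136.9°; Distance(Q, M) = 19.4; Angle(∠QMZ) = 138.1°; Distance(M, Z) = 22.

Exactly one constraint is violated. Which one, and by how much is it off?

Distance(M, Z) = 22 — off by 5.40.

H = (0.00, 0.00) ✓; HF at -152.0° ✓; |HF| = 22.20 ✓; ∠HFD = 124.2° ✓; |FD| = 25.30 ✓; ∠FDL = 39.40° ✓; |DL| = 29.50 ✓; ∠DLQ = 43.10° ✓; |LQ| = 11.10 ✓; ∠LQM = 136.9° ✓; |QM| = 19.40 ✓; ∠QMZ = 138.1° ✓; |MZ| = 27.40 ✗.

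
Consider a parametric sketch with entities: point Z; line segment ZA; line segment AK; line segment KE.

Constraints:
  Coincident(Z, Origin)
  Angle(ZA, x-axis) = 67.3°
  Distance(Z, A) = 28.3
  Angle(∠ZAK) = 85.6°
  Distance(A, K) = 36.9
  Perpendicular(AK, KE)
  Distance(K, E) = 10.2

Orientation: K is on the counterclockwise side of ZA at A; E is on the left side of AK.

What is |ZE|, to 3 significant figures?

39.1

Z is at the origin; ZA runs at 67.3° with length 28.3, so A = 28.3·(cos 67.3°, sin 67.3°) = (10.9, 26.1). ∠ZAK = 85.6°, so AK runs at 67.3° + (180° − 85.6°) = 162° from the x-axis; with |AK| = 36.9, K = A + 36.9·(cos 162°, sin 162°) = (-24.1, 37.7). AK ⟂ KE; with |KE| = 10.2 on the left of AK, E = K + 10.2·(-0.314, -0.949) = (-27.3, 28.0). Then |ZE| = |E − Z| = 39.1.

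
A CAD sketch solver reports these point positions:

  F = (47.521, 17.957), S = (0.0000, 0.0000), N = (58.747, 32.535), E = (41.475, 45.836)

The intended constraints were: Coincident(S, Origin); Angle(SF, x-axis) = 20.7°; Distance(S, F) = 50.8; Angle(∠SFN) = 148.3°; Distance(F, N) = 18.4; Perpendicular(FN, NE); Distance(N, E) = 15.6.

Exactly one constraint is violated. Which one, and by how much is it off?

Distance(N, E) = 15.6 — off by 6.20.

S = (0.00, 0.00) ✓; SF at 20.70° ✓; |SF| = 50.80 ✓; ∠SFN = 148.3° ✓; |FN| = 18.40 ✓; ∠(FN, NE) = 90.00° ✓; |NE| = 21.80 ✗.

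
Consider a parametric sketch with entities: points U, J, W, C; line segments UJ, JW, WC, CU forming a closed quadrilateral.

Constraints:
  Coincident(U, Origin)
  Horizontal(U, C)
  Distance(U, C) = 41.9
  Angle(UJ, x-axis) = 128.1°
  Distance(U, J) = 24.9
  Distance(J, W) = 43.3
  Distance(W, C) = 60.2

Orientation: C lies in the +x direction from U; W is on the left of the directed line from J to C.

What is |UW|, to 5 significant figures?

54.113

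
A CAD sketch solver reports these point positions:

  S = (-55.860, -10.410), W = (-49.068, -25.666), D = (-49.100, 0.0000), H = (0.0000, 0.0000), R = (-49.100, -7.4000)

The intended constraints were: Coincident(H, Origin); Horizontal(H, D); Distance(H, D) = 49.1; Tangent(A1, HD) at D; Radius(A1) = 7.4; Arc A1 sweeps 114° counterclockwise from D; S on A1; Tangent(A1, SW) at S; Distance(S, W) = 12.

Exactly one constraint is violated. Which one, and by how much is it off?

Distance(S, W) = 12 — off by 4.70.

H = (0.00, 0.00) ✓; H.y = 0.00, D.y = 0.00 ✓; |HD| = 49.10 ✓; ∠(RD, DH) = 90.00° ✓; |RD| = 7.400 ✓; bearing(R→S) − bearing(R→D) = 114.0° ✓; |RS| = 7.400 ✓; ∠(RS, SW) = 90.00° ✓; |SW| = 16.70 ✗.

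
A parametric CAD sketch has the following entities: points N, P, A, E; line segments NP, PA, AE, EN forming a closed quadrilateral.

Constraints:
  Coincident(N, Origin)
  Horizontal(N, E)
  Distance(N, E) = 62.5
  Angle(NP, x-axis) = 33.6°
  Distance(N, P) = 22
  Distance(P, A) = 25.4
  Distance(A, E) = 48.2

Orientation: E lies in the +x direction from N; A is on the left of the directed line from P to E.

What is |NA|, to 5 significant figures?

45.734

N is at the origin; NE is horizontal with |NE| = 62.5 and E in +x, so E = (62.5, 0). NP runs at 33.6° with |NP| = 22.0, so P = (18.324, 12.175). A is determined by |PA| = 25.4 and |AE| = 48.2 together: it lies at the intersection of circle(P, 25.4) and circle(E, 48.2). With |PE| = 45.823, the foot of the radical line on PE is 4.6007 from P and the perpendicular offset is √(25.4² − 4.6007²) = 24.980. Taking the left-of-PE solution: A = (29.397, 35.034).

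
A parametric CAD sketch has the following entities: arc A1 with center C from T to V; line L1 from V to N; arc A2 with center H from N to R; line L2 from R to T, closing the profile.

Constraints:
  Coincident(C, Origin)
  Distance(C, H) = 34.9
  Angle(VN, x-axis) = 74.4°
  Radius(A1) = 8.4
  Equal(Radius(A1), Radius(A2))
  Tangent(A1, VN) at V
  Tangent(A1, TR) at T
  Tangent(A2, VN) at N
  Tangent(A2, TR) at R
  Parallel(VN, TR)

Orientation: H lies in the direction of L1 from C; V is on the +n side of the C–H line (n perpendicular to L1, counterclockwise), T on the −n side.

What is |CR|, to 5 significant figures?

35.897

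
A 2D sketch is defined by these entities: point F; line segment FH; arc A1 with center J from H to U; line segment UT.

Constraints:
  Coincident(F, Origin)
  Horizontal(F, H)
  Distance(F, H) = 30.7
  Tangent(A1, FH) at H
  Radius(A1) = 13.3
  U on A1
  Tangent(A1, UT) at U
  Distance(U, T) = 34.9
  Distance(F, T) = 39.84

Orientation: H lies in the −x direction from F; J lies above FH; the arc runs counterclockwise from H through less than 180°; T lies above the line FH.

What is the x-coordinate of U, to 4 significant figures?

-18.58

F is at the origin; F and H share the same y with |FH| = 30.7 and H on the −x side, so H = (-30.70, 0.000). The tangent condition forces JH to be normal to FH, so J = H + (0, 13.3) = (-30.70, 13.30). Since JU ⟂ UT (tangency), |JT| = √(13.3² + 34.9²) = 37.35 regardless of where U sits on A1. So T lies on both circle(F, 39.84) and circle(J, 37.35); the above-FH intersection is T = (-4.200, 39.62). U is the foot of the tangent from T: U = (-18.58, 7.819).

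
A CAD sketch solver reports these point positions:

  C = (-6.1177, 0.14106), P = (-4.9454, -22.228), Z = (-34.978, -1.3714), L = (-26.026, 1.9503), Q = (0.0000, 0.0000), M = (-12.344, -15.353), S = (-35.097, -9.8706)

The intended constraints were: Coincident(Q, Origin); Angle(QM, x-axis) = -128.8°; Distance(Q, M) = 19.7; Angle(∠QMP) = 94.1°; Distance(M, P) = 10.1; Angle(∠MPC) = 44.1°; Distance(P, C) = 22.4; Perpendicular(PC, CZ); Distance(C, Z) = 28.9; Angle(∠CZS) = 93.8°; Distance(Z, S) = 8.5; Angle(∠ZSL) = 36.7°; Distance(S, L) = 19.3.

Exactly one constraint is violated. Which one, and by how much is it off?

Distance(S, L) = 19.3 — off by 4.40.

Q = (0.00, 0.00) ✓; QM at -128.8° ✓; |QM| = 19.70 ✓; ∠QMP = 94.10° ✓; |MP| = 10.10 ✓; ∠MPC = 44.10° ✓; |PC| = 22.40 ✓; ∠(PC, CZ) = 90.00° ✓; |CZ| = 28.90 ✓; ∠CZS = 93.80° ✓; |ZS| = 8.500 ✓; ∠ZSL = 36.70° ✓; |SL| = 14.90 ✗.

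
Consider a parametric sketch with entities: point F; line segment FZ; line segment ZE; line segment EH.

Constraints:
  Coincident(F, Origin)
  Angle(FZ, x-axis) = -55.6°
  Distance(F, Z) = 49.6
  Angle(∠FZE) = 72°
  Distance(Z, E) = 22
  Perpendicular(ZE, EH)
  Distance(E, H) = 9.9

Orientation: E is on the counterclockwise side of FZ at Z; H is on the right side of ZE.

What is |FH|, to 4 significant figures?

57.46

∠FZE = 72.0°, so ZE runs at -55.6° + (180° − 72.0°) = 52.40° from the x-axis; with |ZE| = 22.0, E = Z + 22.0·(cos 52.40°, sin 52.40°) = (41.45, -23.50). The perpendicularity gives EH at right angles to ZE; with |EH| = 9.9 on the right of ZE, H = E + 9.9·(0.7923, -0.6101) = (49.29, -29.54). Then |FH| = |H − F| = 57.46.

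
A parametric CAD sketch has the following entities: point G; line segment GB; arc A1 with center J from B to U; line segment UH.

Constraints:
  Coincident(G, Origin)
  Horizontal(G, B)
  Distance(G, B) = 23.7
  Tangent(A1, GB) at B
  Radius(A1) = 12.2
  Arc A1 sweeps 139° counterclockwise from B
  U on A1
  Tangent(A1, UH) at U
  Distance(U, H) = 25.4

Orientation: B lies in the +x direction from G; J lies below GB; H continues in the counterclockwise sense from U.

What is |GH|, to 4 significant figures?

51.62

On A1, B sits at bearing 90° from J; a 139° counterclockwise sweep puts U at bearing 229°, so U = J + 12.2·(cos 229°, sin 229°) = (15.70, -21.41). A1 meets UH tangentially, so JU is at right angles to UH, so UH runs along (−sin 229°, cos 229°); with |UH| = 25.4, H = (34.87, -38.07). Then |GH| = |H − G| = 51.62.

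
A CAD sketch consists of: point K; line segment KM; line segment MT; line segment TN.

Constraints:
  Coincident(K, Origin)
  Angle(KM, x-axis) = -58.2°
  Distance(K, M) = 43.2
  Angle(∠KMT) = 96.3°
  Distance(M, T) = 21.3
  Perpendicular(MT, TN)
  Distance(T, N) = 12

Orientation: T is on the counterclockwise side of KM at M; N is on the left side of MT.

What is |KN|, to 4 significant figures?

40.44

K is at the origin; KM runs at -58.2° with length 43.2, so M = 43.2·(cos -58.2°, sin -58.2°) = (22.76, -36.72). ∠KMT = 96.3°, so MT runs at -58.2° + (180° − 96.3°) = 25.50° from the x-axis; with |MT| = 21.3, T = M + 21.3·(cos 25.50°, sin 25.50°) = (41.99, -27.55). The perpendicularity gives TN at right angles to MT; with |TN| = 12.0 on the left of MT, N = T + 12.0·(-0.4305, 0.9026) = (36.82, -16.71). Then |KN| = |N − K| = 40.44.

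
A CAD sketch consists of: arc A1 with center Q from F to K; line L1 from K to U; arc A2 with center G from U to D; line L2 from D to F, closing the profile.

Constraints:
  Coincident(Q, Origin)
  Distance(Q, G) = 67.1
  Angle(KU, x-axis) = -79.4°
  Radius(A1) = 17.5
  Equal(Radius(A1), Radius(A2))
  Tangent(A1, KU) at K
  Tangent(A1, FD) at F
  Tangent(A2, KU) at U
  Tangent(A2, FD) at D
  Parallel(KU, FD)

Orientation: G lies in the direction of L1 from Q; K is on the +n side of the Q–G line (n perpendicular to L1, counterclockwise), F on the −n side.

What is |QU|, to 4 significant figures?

69.34

The slot axis is L1's direction at -79.4°, so u = (cos -79.4°, sin -79.4°) = (0.1840, -0.9829) and n = (−sin -79.4°, cos -79.4°) = (0.9829, 0.1840). Q is at the origin and G lies 67.1 along u from Q, so G = 67.1·u = (12.34, -65.95). Tangency of A1 to both parallel lines with radius 17.5 puts K and F at Q ± 17.5·n: K = (17.20, 3.219), F = (-17.20, -3.219). Equal radii place U and D the same way about G: U = G + 17.5·n = (29.54, -62.74), D = G − 17.5·n = (-4.858, -69.17). Then |QU| = |U − Q| = 69.34.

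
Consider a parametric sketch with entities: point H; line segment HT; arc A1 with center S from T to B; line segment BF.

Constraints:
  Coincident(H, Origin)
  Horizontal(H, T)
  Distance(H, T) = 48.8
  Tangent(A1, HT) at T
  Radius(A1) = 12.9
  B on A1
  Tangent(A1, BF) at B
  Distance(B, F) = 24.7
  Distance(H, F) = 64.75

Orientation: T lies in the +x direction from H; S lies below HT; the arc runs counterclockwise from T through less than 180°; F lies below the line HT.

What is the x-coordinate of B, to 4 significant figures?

37.71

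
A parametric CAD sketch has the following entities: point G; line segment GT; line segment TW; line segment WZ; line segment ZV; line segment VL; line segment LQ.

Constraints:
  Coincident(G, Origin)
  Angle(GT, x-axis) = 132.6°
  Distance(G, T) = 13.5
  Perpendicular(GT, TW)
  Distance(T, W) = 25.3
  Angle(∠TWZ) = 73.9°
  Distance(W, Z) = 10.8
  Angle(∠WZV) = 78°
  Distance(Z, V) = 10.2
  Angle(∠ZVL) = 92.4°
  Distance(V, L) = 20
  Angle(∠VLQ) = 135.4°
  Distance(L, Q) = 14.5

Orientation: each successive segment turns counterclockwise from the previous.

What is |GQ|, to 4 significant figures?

47.12

G is at the origin; GT runs at 132.6° with length 13.5, so T = (-9.138, 9.937). The perpendicularity gives TW at right angles to GT, so TW runs at -137.4°; with |TW| = 25.3, W = (-27.76, -7.188). ∠TWZ = 73.9° gives WZ at -31.30° from the x-axis; with |WZ| = 10.8, Z = (-18.53, -12.80). ∠WZV = 78.0° gives ZV at 70.70° from the x-axis; with |ZV| = 10.2, V = (-15.16, -3.172). ∠ZVL = 92.4° gives VL at 158.3° from the x-axis; with |VL| = 20.0, L = (-33.74, 4.223). ∠VLQ = 135.4° gives LQ at -157.1° from the x-axis; with |LQ| = 14.5, Q = (-47.10, -1.419). Then |GQ| = |Q − G| = 47.12.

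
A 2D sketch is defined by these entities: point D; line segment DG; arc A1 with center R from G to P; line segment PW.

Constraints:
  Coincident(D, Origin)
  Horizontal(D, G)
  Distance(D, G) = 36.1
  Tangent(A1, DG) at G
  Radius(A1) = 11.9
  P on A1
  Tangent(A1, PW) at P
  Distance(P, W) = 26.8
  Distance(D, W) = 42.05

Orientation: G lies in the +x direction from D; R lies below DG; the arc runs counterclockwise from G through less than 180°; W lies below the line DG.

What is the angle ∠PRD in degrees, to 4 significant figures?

10.02°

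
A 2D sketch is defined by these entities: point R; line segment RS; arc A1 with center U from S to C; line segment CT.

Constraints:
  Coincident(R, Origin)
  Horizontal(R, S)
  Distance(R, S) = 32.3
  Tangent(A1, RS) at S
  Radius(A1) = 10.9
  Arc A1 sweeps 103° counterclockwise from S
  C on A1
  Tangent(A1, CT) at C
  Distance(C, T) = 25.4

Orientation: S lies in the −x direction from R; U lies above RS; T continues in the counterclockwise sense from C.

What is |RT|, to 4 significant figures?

46.93

R is at the origin; R and S share the same y with |RS| = 32.3 and S on the −x side, so S = (-32.30, 0.000). The tangent condition forces US to be normal to RS, so U = S + (0, 10.9) = (-32.30, 10.90). On A1, S sits at bearing -90° from U; a 103° counterclockwise sweep puts C at bearing 13°, so C = U + 10.9·(cos 13°, sin 13°) = (-21.68, 13.35). A1 meets CT tangentially, so UC is at right angles to CT, so CT runs along (−sin 13°, cos 13°); with |CT| = 25.4, T = (-27.39, 38.10). Then |RT| = |T − R| = 46.93.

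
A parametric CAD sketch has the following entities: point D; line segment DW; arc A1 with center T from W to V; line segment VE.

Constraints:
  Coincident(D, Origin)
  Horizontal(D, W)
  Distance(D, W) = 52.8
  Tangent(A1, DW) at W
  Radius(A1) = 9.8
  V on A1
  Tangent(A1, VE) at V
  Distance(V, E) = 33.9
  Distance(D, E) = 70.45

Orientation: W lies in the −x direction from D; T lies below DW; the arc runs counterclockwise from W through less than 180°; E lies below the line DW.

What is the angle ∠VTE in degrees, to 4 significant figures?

73.88°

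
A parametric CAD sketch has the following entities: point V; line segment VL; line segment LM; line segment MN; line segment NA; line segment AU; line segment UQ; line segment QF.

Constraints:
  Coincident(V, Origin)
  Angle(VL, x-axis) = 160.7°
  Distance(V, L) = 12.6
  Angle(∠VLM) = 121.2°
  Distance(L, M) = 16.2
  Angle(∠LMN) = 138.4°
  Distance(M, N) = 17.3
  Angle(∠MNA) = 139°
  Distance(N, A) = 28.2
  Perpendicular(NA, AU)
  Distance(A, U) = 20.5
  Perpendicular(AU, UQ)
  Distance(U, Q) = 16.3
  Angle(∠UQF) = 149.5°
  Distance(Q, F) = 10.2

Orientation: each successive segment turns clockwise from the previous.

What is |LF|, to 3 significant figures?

21.9

V is at the origin; VL runs at 160.7° with length 12.6, so L = (-11.9, 4.16). ∠VLM = 121.2° gives LM at 102° from the x-axis; with |LM| = 16.2, M = (-15.2, 20.0). ∠LMN = 138.4° gives MN at 60.3° from the x-axis; with |MN| = 17.3, N = (-6.66, 35.0). ∠MNA = 139.0° gives NA at 19.3° from the x-axis; with |NA| = 28.2, A = (20.0, 44.4). NA is perpendicular to AU, so AU runs at -70.7°; with |AU| = 20.5, U = (26.7, 25.0). The perpendicularity gives UQ at right angles to AU, so UQ runs at -161°; with |UQ| = 16.3, Q = (11.3, 19.6). ∠UQF = 149.5° gives QF at 169° from the x-axis; with |QF| = 10.2, F = (1.34, 21.6). Then |LF| = |F − L| = 21.9.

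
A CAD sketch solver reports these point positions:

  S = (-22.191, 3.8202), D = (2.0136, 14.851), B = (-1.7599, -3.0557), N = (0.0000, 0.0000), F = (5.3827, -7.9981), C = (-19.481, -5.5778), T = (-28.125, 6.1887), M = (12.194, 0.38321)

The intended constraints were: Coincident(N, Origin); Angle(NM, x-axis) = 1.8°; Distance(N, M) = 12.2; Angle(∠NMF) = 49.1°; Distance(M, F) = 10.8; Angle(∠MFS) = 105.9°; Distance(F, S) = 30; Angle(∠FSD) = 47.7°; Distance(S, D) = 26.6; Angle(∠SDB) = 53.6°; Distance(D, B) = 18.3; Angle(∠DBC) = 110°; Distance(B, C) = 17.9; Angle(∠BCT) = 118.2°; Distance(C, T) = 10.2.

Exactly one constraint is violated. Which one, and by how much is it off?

Distance(C, T) = 10.2 — off by 4.40.

N = (0.00, 0.00) ✓; NM at 1.800° ✓; |NM| = 12.20 ✓; ∠NMF = 49.10° ✓; |MF| = 10.80 ✓; ∠MFS = 105.9° ✓; |FS| = 30.00 ✓; ∠FSD = 47.70° ✓; |SD| = 26.60 ✓; ∠SDB = 53.60° ✓; |DB| = 18.30 ✓; ∠DBC = 110.0° ✓; |BC| = 17.90 ✓; ∠BCT = 118.2° ✓; |CT| = 14.60 ✗.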